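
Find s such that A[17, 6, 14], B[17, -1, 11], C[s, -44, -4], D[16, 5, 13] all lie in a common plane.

23

Normal to plane ABD: n = (4, 3, -7); plane equation n·P = -12.
Requiring n·C = -12: (4)s + (-104) = -12.
So s = 23.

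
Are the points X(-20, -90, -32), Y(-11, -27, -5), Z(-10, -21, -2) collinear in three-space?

XY = (9, 63, 27), XZ = (10, 69, 30).
Comparing components 2 and 3: (63)(30) − (27)(69) = 27 ≠ 0, so XY and XZ are not parallel and the points are not collinear.

No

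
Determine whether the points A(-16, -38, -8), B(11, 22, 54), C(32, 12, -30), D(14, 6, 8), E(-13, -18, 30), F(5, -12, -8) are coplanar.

Yes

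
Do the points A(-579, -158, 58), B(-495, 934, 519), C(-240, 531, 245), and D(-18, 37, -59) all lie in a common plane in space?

With A as base: AB = (84, 1092, 461), AC = (339, 689, 187), AD = (561, 195, -117).
AC × AD = (-117078, 144570, -320424).
AB · (AC × AD) = 320424.
Since 320424 ≠ 0, the four points are not coplanar.

No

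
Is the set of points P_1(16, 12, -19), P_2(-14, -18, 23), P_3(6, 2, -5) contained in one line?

Yes

P_1P_2 = (-30, -30, 42), P_1P_3 = (-10, -10, 14).
P_1P_2 × P_1P_3 = (0, 0, 0).
The cross product vanishes, so the three points are collinear.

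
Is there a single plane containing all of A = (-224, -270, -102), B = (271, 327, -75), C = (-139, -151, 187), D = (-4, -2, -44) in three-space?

Yes

A normal to the plane through A, B, C is n = AB × AC = (169320, -140760, 8160).
The plane has equation n·P = -754800. For D: n·D = -754800.
Equal, so D lies in the plane and all four are coplanar.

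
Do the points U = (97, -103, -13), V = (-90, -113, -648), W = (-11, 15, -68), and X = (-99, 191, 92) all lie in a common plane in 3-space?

No

A normal to the plane through U, V, W is n = UV × UW = (75480, 58295, -23146).
The plane has equation n·P = 1618073. For X: n·X = 1532393.
1532393 ≠ 1618073, so X is off the plane.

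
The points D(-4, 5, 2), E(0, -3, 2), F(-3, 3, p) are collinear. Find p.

2

Direction DE = (4, -8, 0). From the x-coordinate of F, the parameter along the line is τ = (-3 − (-4))/4 = 1/4.
Then p = 2 + 1/4·(0) = 2.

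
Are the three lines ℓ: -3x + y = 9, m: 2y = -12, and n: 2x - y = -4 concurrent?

The three lines meet at one point iff the augmented coefficient matrix [aᵢ bᵢ cᵢ] has rank < 3, i.e. its determinant vanishes.
Here the determinant is 0.
It vanishes, so the lines are concurrent at (-5, -6).

Yes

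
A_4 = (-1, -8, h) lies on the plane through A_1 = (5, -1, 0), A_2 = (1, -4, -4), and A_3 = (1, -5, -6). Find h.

-11

A normal to the plane is n = A_1A_2 × A_1A_3 = (2, -8, 4).
A_4 lies in the plane iff n · A_1A_4 = 0.
This gives (4)h + (44) = 0, so h = -11.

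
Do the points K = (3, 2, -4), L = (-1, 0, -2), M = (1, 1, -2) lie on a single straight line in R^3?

No

KL = (-4, -2, 2), KM = (-2, -1, 2).
Comparing components 2 and 3: (-2)(2) − (2)(-1) = -2 ≠ 0, so KL and KM are not parallel and the points are not collinear.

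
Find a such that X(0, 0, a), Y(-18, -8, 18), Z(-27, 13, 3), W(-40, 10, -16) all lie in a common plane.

44

The points are coplanar iff XY · (XZ × XW) = 0.
Expanding, this is linear in a: (-300)a + (13200) = 0.
So a = 44.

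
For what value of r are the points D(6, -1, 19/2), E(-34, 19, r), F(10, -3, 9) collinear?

29/2

Collinearity requires DE × DF = 0; each component is linear in r.
The x-component gives (2)r + (-29) = 0, so r = 29/2.
The remaining components then also vanish.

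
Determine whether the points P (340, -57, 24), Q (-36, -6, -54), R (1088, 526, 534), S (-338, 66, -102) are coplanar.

No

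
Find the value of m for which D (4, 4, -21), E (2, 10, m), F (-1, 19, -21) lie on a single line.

-21

Direction DF = (-5, 15, 0). From the x-coordinate of E, the parameter along the line is τ = (2 − 4)/(-5) = 2/5.
Then m = (-21) + 2/5·(0) = -21.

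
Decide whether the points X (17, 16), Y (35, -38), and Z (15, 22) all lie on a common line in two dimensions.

Yes

XY = (18, -54), XZ = (-2, 6).
det[XY; XZ] = (18)(6) − (-54)(-2) = 0.
The determinant is zero, so the points are collinear.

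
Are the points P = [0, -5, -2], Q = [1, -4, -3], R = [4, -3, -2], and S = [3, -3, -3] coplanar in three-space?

Yes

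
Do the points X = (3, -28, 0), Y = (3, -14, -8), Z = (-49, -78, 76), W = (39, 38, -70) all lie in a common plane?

No

With X as base: XY = (0, 14, -8), XZ = (-52, -50, 76), XW = (36, 66, -70).
XZ × XW = (-1516, -904, -1632).
XY · (XZ × XW) = 400.
Since 400 ≠ 0, the four points are not coplanar.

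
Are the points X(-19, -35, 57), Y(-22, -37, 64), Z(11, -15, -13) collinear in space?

Yes

XY = (-3, -2, 7), XZ = (30, 20, -70).
XY × XZ = (0, 0, 0).
The cross product vanishes, so the three points are collinear.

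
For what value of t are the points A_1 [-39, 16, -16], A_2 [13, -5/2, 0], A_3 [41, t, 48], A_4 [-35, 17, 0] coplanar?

Normal to plane A_1A_2A_4: n = (-312, -768, 126); plane equation n·P = -2136.
Requiring n·A_3 = -2136: (-768)t + (-6744) = -2136.
So t = -6.

-6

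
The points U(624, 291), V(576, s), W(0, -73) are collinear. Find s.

The three points are collinear iff det[UV; UW] = 0.
This determinant is linear in s: (624)s + (-164112) = 0, so s = 263.

263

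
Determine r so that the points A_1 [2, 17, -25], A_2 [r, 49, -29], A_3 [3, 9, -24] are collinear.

-2

Collinearity requires A_1A_2 × A_1A_3 = 0; each component is linear in r.
The y-component gives (-1)r + (-2) = 0, so r = -2.
The remaining components then also vanish.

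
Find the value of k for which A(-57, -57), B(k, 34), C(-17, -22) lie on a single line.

47

Collinearity: (B − A) must be parallel to (C − A) = (40, 35).
Cross-multiplying the components: (k − (-57))·(35) = (91)·(40).
Solving gives k = 47.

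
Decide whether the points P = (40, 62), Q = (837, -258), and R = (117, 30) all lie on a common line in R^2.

No

PQ = (797, -320), PR = (77, -32).
Twice the signed area of △PQR is (797)(-32) − (-320)(77) = -864.
The area is nonzero, so the three points are not collinear.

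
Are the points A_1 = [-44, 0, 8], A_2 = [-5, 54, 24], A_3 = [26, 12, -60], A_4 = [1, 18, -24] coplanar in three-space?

The four points are coplanar iff the 3×3 determinant with rows A_1A_2, A_1A_3, A_1A_4 is zero.
Rows: (39, 54, 16), (70, 12, -68), (45, 18, -32).
Expanding along the first row: (39)(840) − (54)(820) + (16)(720) = 0.
Zero determinant ⇒ coplanar.

Yes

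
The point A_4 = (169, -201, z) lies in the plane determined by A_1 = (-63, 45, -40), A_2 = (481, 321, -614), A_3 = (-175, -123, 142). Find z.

Coplanarity requires A_1A_2 · (A_1A_3 × A_1A_4) = 0.
A_1A_2 = (544, 276, -574), A_1A_3 = (-112, -168, 182); the triple product is linear in z with coefficient -60480 and constant term -4596480.
Setting it to zero: z = -76.

-76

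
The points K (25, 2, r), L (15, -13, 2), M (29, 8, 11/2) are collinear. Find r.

Collinearity requires KL × KM = 0; each component is linear in r.
The x-component gives (21)r + (-189/2) = 0, so r = 9/2.
The remaining components then also vanish.

9/2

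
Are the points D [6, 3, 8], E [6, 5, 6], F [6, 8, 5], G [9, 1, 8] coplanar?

With D as base: DE = (0, 2, -2), DF = (0, 5, -3), DG = (3, -2, 0).
DF × DG = (-6, -9, -15).
DE · (DF × DG) = 12.
Since 12 ≠ 0, the four points are not coplanar.

No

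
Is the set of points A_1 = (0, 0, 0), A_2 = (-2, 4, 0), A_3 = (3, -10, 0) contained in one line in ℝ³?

No

A_1A_2 = (-2, 4, 0), A_1A_3 = (3, -10, 0).
Comparing components 1 and 2: (-2)(-10) − (4)(3) = 8 ≠ 0, so A_1A_2 and A_1A_3 are not parallel and the points are not collinear.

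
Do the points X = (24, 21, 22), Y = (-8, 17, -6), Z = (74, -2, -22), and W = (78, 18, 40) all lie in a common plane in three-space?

The four points are coplanar iff the 3×3 determinant with rows XY, XZ, XW is zero.
Rows: (-32, -4, -28), (50, -23, -44), (54, -3, 18).
Expanding along the first row: (-32)(-546) − (-4)(3276) + (-28)(1092) = 0.
Zero determinant ⇒ coplanar.

Yes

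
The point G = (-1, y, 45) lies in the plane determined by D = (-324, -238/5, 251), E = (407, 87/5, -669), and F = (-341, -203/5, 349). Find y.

17/5

A normal to the plane is n = DE × DF = (12810, -55998, 6222).
G lies in the plane iff n · DG = 0.
This gives (-55998)y + (951966/5) = 0, so y = 17/5.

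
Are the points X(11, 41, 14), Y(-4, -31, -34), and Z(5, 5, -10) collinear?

No

XY = (-15, -72, -48), XZ = (-6, -36, -24).
XY × XZ = (0, -72, 108).
The cross product is nonzero, so the points do not lie on one line.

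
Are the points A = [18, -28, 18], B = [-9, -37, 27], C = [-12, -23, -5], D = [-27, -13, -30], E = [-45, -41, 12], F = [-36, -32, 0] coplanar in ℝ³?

The plane through A, B, C has normal n = AB × AC = (162, -891, -405) and equation n·P = 20574.
Checking the remaining points: n·D = 19359, n·E = 24381, n·F = 22680.
Since n·D = 19359 ≠ 20574, D is off the plane and the points are not all coplanar.

No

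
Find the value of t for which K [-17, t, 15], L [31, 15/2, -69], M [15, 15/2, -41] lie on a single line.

15/2

Collinearity requires KL × KM = 0; each component is linear in t.
The x-component gives (-28)t + (210) = 0, so t = 15/2.
The remaining components then also vanish.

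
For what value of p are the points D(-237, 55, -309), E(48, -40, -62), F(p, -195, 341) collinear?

513

Direction DE = (285, -95, 247). From the y-coordinate of F, the parameter along the line is τ = (-195 − 55)/(-95) = 50/19.
Then p = (-237) + 50/19·(285) = 513.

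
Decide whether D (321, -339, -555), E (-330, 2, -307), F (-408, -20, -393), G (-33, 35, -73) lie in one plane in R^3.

Yes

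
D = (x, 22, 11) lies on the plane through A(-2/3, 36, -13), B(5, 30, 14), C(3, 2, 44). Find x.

Coplanarity requires AB · (AC × AD) = 0.
AB = (17/3, -6, 27), AC = (11/3, -34, 57); the triple product is linear in x with coefficient 576 and constant term -576.
Setting it to zero: x = 1.

1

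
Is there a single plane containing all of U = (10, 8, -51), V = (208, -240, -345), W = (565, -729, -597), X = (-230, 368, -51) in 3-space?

No

The four points are coplanar iff the 3×3 determinant with rows UV, UW, UX is zero.
Rows: (198, -248, -294), (555, -737, -546), (-240, 360, 0).
Expanding along the first row: (198)(196560) − (-248)(-131040) + (-294)(22920) = -317520.
Nonzero ⇒ not coplanar.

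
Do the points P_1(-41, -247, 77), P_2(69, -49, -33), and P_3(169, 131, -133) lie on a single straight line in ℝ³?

P_1P_2 = (110, 198, -110), P_1P_3 = (210, 378, -210).
P_1P_2 × P_1P_3 = (0, 0, 0).
The cross product vanishes, so the three points are collinear.

Yes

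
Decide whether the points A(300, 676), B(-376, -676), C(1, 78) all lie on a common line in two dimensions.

Yes

AB = (-676, -1352), AC = (-299, -598).
Checking proportionality: AC = 23/52·AB, so the vectors are parallel and the points are collinear.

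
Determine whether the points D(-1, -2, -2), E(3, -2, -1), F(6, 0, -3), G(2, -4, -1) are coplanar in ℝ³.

No

With D as base: DE = (4, 0, 1), DF = (7, 2, -1), DG = (3, -2, 1).
DF × DG = (0, -10, -20).
DE · (DF × DG) = -20.
Since -20 ≠ 0, the four points are not coplanar.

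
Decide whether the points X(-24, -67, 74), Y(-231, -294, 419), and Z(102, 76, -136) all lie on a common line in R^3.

No

XY = (-207, -227, 345), XZ = (126, 143, -210).
Comparing components 2 and 3: (-227)(-210) − (345)(143) = -1665 ≠ 0, so XY and XZ are not parallel and the points are not collinear.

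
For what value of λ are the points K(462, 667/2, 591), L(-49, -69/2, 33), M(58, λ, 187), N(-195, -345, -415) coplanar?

69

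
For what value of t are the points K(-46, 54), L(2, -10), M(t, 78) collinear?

Collinearity: (M − K) must be parallel to (L − K) = (48, -64).
Cross-multiplying the components: (t − (-46))·(-64) = (24)·(48).
Solving gives t = -64.

-64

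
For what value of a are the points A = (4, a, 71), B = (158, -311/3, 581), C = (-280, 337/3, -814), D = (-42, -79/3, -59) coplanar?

Coplanarity ⇔ det[AB; AC; AD] = 0.
Expanding, this is linear in a: (1320)a + (218680) = 0.
So a = -497/3.

-497/3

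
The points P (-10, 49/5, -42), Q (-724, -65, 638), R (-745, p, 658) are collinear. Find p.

Collinearity requires PQ × PR = 0; each component is linear in p.
The x-component gives (-680)p + (-45696) = 0, so p = -336/5.
The remaining components then also vanish.

-336/5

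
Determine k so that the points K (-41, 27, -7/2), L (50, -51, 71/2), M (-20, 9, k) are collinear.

11/2

Direction KL = (91, -78, 39). From the x-coordinate of M, the parameter along the line is τ = (-20 − (-41))/91 = 3/13.
Then k = (-7/2) + 3/13·(39) = 11/2.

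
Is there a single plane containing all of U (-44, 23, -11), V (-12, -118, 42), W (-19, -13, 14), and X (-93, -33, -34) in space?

With U as base: UV = (32, -141, 53), UW = (25, -36, 25), UX = (-49, -56, -23).
UW × UX = (2228, -650, -3164).
UV · (UW × UX) = -4746.
Since -4746 ≠ 0, the four points are not coplanar.

No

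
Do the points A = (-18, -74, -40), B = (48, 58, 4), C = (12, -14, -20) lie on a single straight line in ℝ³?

Yes

AB = (66, 132, 44), AC = (30, 60, 20).
Each component of AC is 5/11 times the corresponding component of AB, so AC = 5/11·AB and the points are collinear.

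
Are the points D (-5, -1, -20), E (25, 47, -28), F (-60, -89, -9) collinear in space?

DE = (30, 48, -8), DF = (-55, -88, 11).
Comparing components 2 and 3: (48)(11) − (-8)(-88) = -176 ≠ 0, so DE and DF are not parallel and the points are not collinear.

No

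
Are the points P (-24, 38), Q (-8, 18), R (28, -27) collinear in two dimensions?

Yes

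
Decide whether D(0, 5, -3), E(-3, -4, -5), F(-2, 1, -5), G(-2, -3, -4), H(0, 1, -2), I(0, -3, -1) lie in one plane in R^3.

The plane through D, E, F has normal n = DE × DF = (10, -2, -6) and equation n·P = 8.
Checking the remaining points: n·G = 10, n·H = 10, n·I = 12.
Since n·G = 10 ≠ 8, G is off the plane and the points are not all coplanar.

No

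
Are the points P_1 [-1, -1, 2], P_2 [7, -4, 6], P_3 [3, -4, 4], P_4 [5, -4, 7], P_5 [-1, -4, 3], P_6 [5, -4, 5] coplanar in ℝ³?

No

The plane through P_1, P_2, P_3 has normal n = P_1P_2 × P_1P_3 = (6, 0, -12) and equation n·P = -30.
Checking the remaining points: n·P_4 = -54, n·P_5 = -42, n·P_6 = -30.
Since n·P_4 = -54 ≠ -30, P_4 is off the plane and the points are not all coplanar.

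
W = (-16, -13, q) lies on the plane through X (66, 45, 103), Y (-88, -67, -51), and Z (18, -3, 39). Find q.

23

The plane through X, Y, Z has equation −224x − 2464y + 2016z = 81984.
Substituting W: (2016)q + (35616) = 81984, so q = 23.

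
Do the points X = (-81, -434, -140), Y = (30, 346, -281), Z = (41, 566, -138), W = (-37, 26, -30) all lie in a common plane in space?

Yes

A normal to the plane through X, Y, Z is n = XY × XZ = (142560, -17424, 15840).
The plane has equation n·P = -6202944. For W: n·W = -6202944.
Equal, so W lies in the plane and all four are coplanar.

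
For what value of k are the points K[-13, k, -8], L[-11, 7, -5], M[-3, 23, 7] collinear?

Direction LM = (8, 16, 12). From the x-coordinate of K, the parameter along the line is τ = (-13 − (-11))/8 = -1/4.
Then k = 7 + (-1/4)·(16) = 3.

3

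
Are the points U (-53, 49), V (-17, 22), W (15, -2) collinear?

Yes

UV = (36, -27), UW = (68, -51).
det[UV; UW] = (36)(-51) − (-27)(68) = 0.
The determinant is zero, so the points are collinear.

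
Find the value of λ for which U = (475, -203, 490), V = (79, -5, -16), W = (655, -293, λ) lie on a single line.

Direction UV = (-396, 198, -506). From the x-coordinate of W, the parameter along the line is τ = (655 − 475)/(-396) = -5/11.
Then λ = 490 + (-5/11)·(-506) = 720.

720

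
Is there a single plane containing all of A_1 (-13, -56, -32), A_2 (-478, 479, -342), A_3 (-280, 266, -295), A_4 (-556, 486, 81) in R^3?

Yes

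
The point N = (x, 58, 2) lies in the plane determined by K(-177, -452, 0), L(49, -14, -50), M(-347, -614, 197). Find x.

The plane through K, L, M has equation 78186x − 36022y + 37848z = 2443022.
Substituting N: (78186)x + (-2013580) = 2443022, so x = 57.

57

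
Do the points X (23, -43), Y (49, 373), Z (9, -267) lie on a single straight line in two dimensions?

Yes

XY = (26, 416), XZ = (-14, -224).
det[XY; XZ] = (26)(-224) − (416)(-14) = 0.
The determinant is zero, so the points are collinear.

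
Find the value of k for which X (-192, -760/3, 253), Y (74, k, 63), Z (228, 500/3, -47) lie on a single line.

Collinearity requires XY × XZ = 0; each component is linear in k.
The x-component gives (-300)k + (3800) = 0, so k = 38/3.
The remaining components then also vanish.

38/3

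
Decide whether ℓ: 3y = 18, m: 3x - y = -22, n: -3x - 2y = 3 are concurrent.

No

Intersecting ℓ and m: solving the 2×2 system gives (x, y) = (-16/3, 6).
Substitute into n: (-3)(-16/3) + (-2)(6) = 4.
But n requires 3 ≠ 4, so the three lines have no common point.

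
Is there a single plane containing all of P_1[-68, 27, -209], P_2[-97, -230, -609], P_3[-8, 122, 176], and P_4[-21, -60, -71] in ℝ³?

A normal to the plane through P_1, P_2, P_3 is n = P_1P_2 × P_1P_3 = (-60945, -12835, 12665).
The plane has equation n·P = 1150730. For P_4: n·P_4 = 1150730.
Equal, so P_4 lies in the plane and all four are coplanar.

Yes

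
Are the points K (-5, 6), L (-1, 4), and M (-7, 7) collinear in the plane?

Yes

KL = (4, -2), KM = (-2, 1).
Checking proportionality: KM = -1/2·KL, so the vectors are parallel and the points are collinear.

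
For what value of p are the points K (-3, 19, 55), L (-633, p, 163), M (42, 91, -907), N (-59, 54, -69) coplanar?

271

Normal to plane KMN: n = (24742, 59452, 5607); plane equation n·P = 1363747.
Requiring n·L = 1363747: (59452)p + (-14747745) = 1363747.
So p = 271.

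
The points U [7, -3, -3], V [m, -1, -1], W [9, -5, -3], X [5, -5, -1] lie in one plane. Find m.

1

Normal to plane UWX: n = (-4, -4, -8); plane equation n·P = 8.
Requiring n·V = 8: (-4)m + (12) = 8.
So m = 1.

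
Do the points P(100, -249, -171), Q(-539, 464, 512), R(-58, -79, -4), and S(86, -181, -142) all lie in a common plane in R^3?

No

The four points are coplanar iff the 3×3 determinant with rows PQ, PR, PS is zero.
Rows: (-639, 713, 683), (-158, 170, 167), (-14, 68, 29).
Expanding along the first row: (-639)(-6426) − (713)(-2244) + (683)(-8364) = -6426.
Nonzero ⇒ not coplanar.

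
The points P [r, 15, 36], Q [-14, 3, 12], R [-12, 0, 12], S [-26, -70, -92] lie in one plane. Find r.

Coplanarity ⇔ det[PQ; PR; PS] = 0.
Expanding, this is linear in r: (-312)r + (-2496) = 0.
So r = -8.

-8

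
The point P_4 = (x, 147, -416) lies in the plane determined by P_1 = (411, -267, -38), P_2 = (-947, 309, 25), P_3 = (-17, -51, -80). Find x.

-41

A normal to the plane is n = P_1P_2 × P_1P_3 = (-37800, -84000, -46800).
P_4 lies in the plane iff n · P_1P_4 = 0.
This gives (-37800)x + (-1549800) = 0, so x = -41.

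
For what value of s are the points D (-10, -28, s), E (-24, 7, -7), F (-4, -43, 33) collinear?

21

Collinearity requires DE × DF = 0; each component is linear in s.
The x-component gives (-50)s + (1050) = 0, so s = 21.
The remaining components then also vanish.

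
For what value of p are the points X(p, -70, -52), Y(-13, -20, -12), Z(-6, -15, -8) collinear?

Direction YZ = (7, 5, 4). From the y-coordinate of X, the parameter along the line is τ = (-70 − (-20))/5 = -10.
Then p = (-13) + (-10)·(7) = -83.

-83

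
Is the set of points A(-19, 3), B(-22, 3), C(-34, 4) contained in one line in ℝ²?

No

AB = (-3, 0), AC = (-15, 1).
If collinear, AC would be a scalar multiple of AB. But (-3)·(1) ≠ (0)·(-15) (difference -3), so they are not parallel; the points are not collinear.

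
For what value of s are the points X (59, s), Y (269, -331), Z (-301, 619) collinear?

19

Collinearity: (X − Y) must be parallel to (Z − Y) = (-570, 950).
Cross-multiplying the components: (s − (-331))·(-570) = (-210)·(950).
Solving gives s = 19.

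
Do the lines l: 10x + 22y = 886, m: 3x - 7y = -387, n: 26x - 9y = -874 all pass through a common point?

Lines aᵢx + bᵢy = cᵢ with pairwise distinct directions are concurrent exactly when det[aᵢ bᵢ cᵢ] = 0.
Here the determinant is 0.
It vanishes, so the lines are concurrent at (-17, 48).

Yes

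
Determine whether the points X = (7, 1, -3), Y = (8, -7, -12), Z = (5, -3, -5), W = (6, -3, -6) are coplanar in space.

Yes

The four points are coplanar iff the 3×3 determinant with rows XY, XZ, XW is zero.
Rows: (1, -8, -9), (-2, -4, -2), (-1, -4, -3).
Expanding along the first row: (1)(4) − (-8)(4) + (-9)(4) = 0.
Zero determinant ⇒ coplanar.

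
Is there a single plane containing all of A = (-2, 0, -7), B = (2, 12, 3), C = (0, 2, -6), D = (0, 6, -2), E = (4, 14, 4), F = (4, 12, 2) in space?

Yes

The plane through A, B, C has normal n = AB × AC = (-8, 16, -16) and equation n·P = 128.
Checking the remaining points: n·D = 128, n·E = 128, n·F = 128.
All equal 128, so all 6 points lie in one plane.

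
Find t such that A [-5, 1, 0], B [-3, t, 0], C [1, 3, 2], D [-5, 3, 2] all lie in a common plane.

1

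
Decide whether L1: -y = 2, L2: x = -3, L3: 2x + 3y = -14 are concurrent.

Intersecting L1 and L2: solving the 2×2 system gives (x, y) = (-3, -2).
Substitute into L3: (2)(-3) + (3)(-2) = -12.
But L3 requires -14 ≠ -12, so the three lines have no common point.

No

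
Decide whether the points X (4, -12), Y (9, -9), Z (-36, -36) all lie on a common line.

XY = (5, 3), XZ = (-40, -24).
det[XY; XZ] = (5)(-24) − (3)(-40) = 0.
The determinant is zero, so the points are collinear.

Yes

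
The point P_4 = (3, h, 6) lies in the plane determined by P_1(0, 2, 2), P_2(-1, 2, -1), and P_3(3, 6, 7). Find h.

7

A normal to the plane is n = P_1P_2 × P_1P_3 = (12, -4, -4).
P_4 lies in the plane iff n · P_1P_4 = 0.
This gives (-4)h + (28) = 0, so h = 7.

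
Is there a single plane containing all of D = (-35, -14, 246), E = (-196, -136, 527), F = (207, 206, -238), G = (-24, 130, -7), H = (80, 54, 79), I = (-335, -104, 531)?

No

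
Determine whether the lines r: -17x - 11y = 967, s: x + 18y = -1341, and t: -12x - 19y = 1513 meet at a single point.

Intersecting r and s: solving the 2×2 system gives (x, y) = (-9, -74).
Substitute into t: (-12)(-9) + (-19)(-74) = 1514.
But t requires 1513 ≠ 1514, so the three lines have no common point.

No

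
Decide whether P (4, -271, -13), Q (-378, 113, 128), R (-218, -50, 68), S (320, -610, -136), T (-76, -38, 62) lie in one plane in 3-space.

No

The plane through P, Q, R has normal n = PQ × PR = (-57, -360, 826) and equation n·X = 86594.
Checking the remaining points: n·S = 89024, n·T = 69224.
Since n·S = 89024 ≠ 86594, S is off the plane and the points are not all coplanar.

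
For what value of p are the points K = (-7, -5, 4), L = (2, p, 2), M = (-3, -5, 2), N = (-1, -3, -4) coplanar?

Coplanarity ⇔ det[KL; KM; KN] = 0.
Expanding, this is linear in p: (20)p + (120) = 0.
So p = -6.

-6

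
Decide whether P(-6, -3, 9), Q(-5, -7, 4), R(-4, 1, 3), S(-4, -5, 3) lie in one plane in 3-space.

With P as base: PQ = (1, -4, -5), PR = (2, 4, -6), PS = (2, -2, -6).
PR × PS = (-36, 0, -12).
PQ · (PR × PS) = 24.
Since 24 ≠ 0, the four points are not coplanar.

No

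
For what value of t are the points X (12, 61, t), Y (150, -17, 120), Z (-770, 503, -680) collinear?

0

Direction YZ = (-920, 520, -800). From the x-coordinate of X, the parameter along the line is τ = (12 − 150)/(-920) = 3/20.
Then t = 120 + 3/20·(-800) = 0.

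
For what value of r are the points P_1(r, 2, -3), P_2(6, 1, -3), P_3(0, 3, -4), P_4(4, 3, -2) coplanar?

4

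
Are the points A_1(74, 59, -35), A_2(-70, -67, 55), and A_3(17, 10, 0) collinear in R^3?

No

A_1A_2 = (-144, -126, 90), A_1A_3 = (-57, -49, 35).
A_1A_2 × A_1A_3 = (0, -90, -126).
The cross product is nonzero, so the points do not lie on one line.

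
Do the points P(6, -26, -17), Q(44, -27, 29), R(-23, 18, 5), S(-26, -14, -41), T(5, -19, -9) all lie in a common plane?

Yes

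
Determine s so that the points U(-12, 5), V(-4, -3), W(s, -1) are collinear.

-6

Collinearity: (W − U) must be parallel to (V − U) = (8, -8).
Cross-multiplying the components: (s − (-12))·(-8) = (-6)·(8).
Solving gives s = -6.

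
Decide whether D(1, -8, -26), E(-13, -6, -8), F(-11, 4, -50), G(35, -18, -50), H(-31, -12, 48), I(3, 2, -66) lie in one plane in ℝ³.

No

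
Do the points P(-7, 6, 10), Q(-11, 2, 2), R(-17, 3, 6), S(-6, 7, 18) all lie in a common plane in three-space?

No

A normal to the plane through P, Q, R is n = PQ × PR = (-8, 64, -28).
The plane has equation n·X = 160. For S: n·S = -8.
-8 ≠ 160, so S is off the plane.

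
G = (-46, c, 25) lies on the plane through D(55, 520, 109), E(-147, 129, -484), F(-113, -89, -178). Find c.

32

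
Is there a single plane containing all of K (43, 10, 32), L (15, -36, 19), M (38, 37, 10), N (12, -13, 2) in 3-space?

Yes

With K as base: KL = (-28, -46, -13), KM = (-5, 27, -22), KN = (-31, -23, -30).
KM × KN = (-1316, 532, 952).
KL · (KM × KN) = 0.
The scalar triple product vanishes, so the four points are coplanar.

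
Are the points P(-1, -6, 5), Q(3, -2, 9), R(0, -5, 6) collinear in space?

Yes

PQ = (4, 4, 4), PR = (1, 1, 1).
Each component of PR is 1/4 times the corresponding component of PQ, so PR = 1/4·PQ and the points are collinear.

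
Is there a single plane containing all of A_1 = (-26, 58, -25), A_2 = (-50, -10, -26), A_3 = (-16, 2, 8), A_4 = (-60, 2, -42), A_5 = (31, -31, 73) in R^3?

No

The plane through A_1, A_2, A_3 has normal n = A_1A_2 × A_1A_3 = (-2300, 782, 2024) and equation n·P = 54556.
Checking the remaining points: n·A_4 = 54556, n·A_5 = 52210.
Since n·A_5 = 52210 ≠ 54556, A_5 is off the plane and the points are not all coplanar.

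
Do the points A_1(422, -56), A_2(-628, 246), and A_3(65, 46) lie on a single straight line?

A_1A_2 = (-1050, 302), A_1A_3 = (-357, 102).
det[A_1A_2; A_1A_3] = (-1050)(102) − (302)(-357) = 714.
The determinant is nonzero, so they are not collinear.

No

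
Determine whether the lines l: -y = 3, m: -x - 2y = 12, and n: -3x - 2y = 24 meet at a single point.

Intersecting l and m: solving the 2×2 system gives (x, y) = (-6, -3).
Substitute into n: (-3)(-6) + (-2)(-3) = 24.
This equals 24, so (-6, -3) lies on all three lines and they are concurrent.

Yes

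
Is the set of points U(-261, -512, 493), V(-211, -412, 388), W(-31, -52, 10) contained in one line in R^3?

UV = (50, 100, -105), UW = (230, 460, -483).
UV × UW = (0, 0, 0).
The cross product vanishes, so the three points are collinear.

Yes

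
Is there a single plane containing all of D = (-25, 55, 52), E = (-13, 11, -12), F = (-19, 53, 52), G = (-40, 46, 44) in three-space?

No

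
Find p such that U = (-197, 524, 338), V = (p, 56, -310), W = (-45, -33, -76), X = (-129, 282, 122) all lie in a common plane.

Normal to plane UWX: n = (20124, 4680, 1092); plane equation n·P = -1143012.
Requiring n·V = -1143012: (20124)p + (-76440) = -1143012.
So p = -53.

-53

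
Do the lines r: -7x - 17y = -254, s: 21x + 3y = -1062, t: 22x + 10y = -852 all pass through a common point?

Lines aᵢx + bᵢy = cᵢ with pairwise distinct directions are concurrent exactly when det[aᵢ bᵢ cᵢ] = 0.
Here the determinant is 0.
It vanishes, so the lines are concurrent at (-56, 38).

Yes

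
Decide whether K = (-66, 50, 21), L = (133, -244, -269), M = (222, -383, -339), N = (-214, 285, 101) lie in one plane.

A normal to the plane through K, L, M is n = KL × KM = (-19730, -11880, -1495).
The plane has equation n·P = 676785. For N: n·N = 685425.
685425 ≠ 676785, so N is off the plane.

No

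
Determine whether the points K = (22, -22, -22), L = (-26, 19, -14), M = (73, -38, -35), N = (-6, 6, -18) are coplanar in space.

Yes

The four points are coplanar iff the 3×3 determinant with rows KL, KM, KN is zero.
Rows: (-48, 41, 8), (51, -16, -13), (-28, 28, 4).
Expanding along the first row: (-48)(300) − (41)(-160) + (8)(980) = 0.
Zero determinant ⇒ coplanar.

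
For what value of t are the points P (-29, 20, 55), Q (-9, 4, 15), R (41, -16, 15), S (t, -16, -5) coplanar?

31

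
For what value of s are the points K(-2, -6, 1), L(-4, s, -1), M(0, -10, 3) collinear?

-2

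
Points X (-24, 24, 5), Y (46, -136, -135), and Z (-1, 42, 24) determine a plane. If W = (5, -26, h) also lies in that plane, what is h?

A normal to the plane is n = XY × XZ = (-520, -4550, 4940).
W lies in the plane iff n · XW = 0.
This gives (4940)h + (187720) = 0, so h = -38.

-38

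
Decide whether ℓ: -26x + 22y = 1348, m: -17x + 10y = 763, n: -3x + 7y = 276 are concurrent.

Yes

Intersecting ℓ and m: solving the 2×2 system gives (x, y) = (-29, 27).
Substitute into n: (-3)(-29) + (7)(27) = 276.
This equals 276, so (-29, 27) lies on all three lines and they are concurrent.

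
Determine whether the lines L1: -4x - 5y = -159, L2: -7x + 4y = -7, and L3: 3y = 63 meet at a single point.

No

The three lines meet at one point iff the augmented coefficient matrix [aᵢ bᵢ cᵢ] has rank < 3, i.e. its determinant vanishes.
Here the determinant is 42.
Nonzero, so no common point exists.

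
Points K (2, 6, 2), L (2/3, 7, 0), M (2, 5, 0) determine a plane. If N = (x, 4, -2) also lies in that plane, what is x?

A normal to the plane is n = KL × KM = (-4, -8/3, 4/3).
N lies in the plane iff n · KN = 0.
This gives (-4)x + (8) = 0, so x = 2.

2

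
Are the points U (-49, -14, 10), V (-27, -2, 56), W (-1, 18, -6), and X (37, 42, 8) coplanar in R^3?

The four points are coplanar iff the 3×3 determinant with rows UV, UW, UX is zero.
Rows: (22, 12, 46), (48, 32, -16), (86, 56, -2).
Expanding along the first row: (22)(832) − (12)(1280) + (46)(-64) = 0.
Zero determinant ⇒ coplanar.

Yes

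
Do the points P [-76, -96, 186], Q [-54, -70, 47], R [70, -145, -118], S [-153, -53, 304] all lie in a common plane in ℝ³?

The four points are coplanar iff the 3×3 determinant with rows PQ, PR, PS is zero.
Rows: (22, 26, -139), (146, -49, -304), (-77, 43, 118).
Expanding along the first row: (22)(7290) − (26)(-6180) + (-139)(2505) = -27135.
Nonzero ⇒ not coplanar.

No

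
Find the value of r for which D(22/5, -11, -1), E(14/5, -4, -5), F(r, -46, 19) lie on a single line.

Direction DE = (-8/5, 7, -4). From the y-coordinate of F, the parameter along the line is τ = (-46 − (-11))/7 = -5.
Then r = 22/5 + (-5)·(-8/5) = 62/5.

62/5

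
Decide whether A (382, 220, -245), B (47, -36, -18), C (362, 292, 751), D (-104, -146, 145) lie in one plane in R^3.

With A as base: AB = (-335, -256, 227), AC = (-20, 72, 996), AD = (-486, -366, 390).
AC × AD = (392616, -476256, 42312).
AB · (AC × AD) = 0.
The scalar triple product vanishes, so the four points are coplanar.

Yes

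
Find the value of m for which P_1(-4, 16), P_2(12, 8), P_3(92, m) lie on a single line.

-32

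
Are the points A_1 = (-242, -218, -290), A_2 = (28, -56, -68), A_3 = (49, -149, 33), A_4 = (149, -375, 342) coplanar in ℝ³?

Yes

A normal to the plane through A_1, A_2, A_3 is n = A_1A_2 × A_1A_3 = (37008, -22608, -28512).
The plane has equation n·P = 4241088. For A_4: n·A_4 = 4241088.
Equal, so A_4 lies in the plane and all four are coplanar.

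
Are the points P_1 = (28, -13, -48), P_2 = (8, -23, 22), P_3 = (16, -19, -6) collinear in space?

Yes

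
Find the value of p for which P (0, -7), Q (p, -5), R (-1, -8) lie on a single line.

The three points are collinear iff det[PQ; PR] = 0.
This determinant is linear in p: (-1)p + (2) = 0, so p = 2.

2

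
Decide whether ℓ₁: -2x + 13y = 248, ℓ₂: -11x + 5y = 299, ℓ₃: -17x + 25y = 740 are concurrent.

Intersecting ℓ₁ and ℓ₂: solving the 2×2 system gives (x, y) = (-2647/133, 2130/133).
Substitute into ℓ₃: (-17)(-2647/133) + (25)(2130/133) = 5171/7.
But ℓ₃ requires 740 ≠ 5171/7, so the three lines have no common point.

No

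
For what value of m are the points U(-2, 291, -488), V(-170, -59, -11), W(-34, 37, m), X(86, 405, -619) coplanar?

-76

Normal to plane UVX: n = (-8528, 19968, 11648); plane equation n·P = 143520.
Requiring n·W = 143520: (11648)m + (1028768) = 143520.
So m = -76.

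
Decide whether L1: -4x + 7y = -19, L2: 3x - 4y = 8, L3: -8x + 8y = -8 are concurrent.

Intersecting L1 and L2: solving the 2×2 system gives (x, y) = (-4, -5).
Substitute into L3: (-8)(-4) + (8)(-5) = -8.
This equals -8, so (-4, -5) lies on all three lines and they are concurrent.

Yes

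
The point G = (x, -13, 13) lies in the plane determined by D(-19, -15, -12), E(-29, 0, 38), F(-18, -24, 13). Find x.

Coplanarity requires DE · (DF × DG) = 0.
DE = (-10, 15, 50), DF = (1, -9, 25); the triple product is linear in x with coefficient 825 and constant term 18150.
Setting it to zero: x = -22.

-22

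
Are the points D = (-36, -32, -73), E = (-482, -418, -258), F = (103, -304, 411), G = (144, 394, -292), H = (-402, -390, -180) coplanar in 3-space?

Yes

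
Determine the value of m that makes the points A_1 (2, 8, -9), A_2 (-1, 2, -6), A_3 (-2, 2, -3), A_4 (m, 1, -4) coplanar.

Normal to plane A_1A_2A_3: n = (-18, 6, -6); plane equation n·P = 66.
Requiring n·A_4 = 66: (-18)m + (30) = 66.
So m = -2.

-2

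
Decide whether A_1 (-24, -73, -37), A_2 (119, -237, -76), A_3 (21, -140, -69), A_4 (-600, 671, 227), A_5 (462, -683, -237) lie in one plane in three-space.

The plane through A_1, A_2, A_3 has normal n = A_1A_2 × A_1A_3 = (2635, 2821, -2201) and equation n·P = -187736.
Checking the remaining points: n·A_4 = -187736, n·A_5 = -187736.
All equal -187736, so all 5 points lie in one plane.

Yes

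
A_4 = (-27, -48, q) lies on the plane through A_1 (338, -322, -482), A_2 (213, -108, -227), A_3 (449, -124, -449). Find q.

28

Coplanarity requires A_1A_2 · (A_1A_3 × A_1A_4) = 0.
A_1A_2 = (-125, 214, 255), A_1A_3 = (111, 198, 33); the triple product is linear in q with coefficient -48504 and constant term 1358112.
Setting it to zero: q = 28.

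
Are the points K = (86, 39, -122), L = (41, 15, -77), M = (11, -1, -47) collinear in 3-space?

Yes

KL = (-45, -24, 45), KM = (-75, -40, 75).
KL × KM = (0, 0, 0).
The cross product vanishes, so the three points are collinear.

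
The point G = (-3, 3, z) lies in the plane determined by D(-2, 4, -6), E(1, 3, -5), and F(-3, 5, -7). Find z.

-5

The plane through D, E, F has equation 2y + 2z = -4.
Substituting G: (2)z + (6) = -4, so z = -5.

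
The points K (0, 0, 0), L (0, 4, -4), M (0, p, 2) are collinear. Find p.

-2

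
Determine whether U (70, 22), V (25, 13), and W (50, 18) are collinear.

Yes

UV = (-45, -9), UW = (-20, -4).
Twice the signed area of △UVW is (-45)(-4) − (-9)(-20) = 0.
The triangle is degenerate (zero area), so the points are collinear.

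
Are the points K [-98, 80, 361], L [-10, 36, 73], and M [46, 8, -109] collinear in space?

KL = (88, -44, -288), KM = (144, -72, -470).
KL × KM = (-56, -112, 0).
The cross product is nonzero, so the points do not lie on one line.

No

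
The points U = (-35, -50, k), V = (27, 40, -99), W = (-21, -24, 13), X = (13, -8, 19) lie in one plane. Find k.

Coplanarity ⇔ det[UV; UW; UX] = 0.
Expanding, this is linear in k: (-1408)k + (94336) = 0.
So k = 67.

67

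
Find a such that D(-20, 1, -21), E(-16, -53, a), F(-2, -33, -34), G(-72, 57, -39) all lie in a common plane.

Coplanarity ⇔ det[DE; DF; DG] = 0.
Expanding, this is linear in a: (-760)a + (-64600) = 0.
So a = -85.

-85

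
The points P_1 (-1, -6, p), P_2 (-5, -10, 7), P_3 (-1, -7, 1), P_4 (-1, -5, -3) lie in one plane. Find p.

-1

The points are coplanar iff P_1P_2 · (P_1P_3 × P_1P_4) = 0.
Expanding, this is linear in p: (-8)p + (-8) = 0.
So p = -1.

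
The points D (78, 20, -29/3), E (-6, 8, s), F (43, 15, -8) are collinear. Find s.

Direction DF = (-35, -5, 5/3). From the x-coordinate of E, the parameter along the line is τ = (-6 − 78)/(-35) = 12/5.
Then s = (-29/3) + 12/5·(5/3) = -17/3.

-17/3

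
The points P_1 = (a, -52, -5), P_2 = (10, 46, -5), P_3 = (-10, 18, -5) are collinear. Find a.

Collinearity requires P_1P_2 × P_1P_3 = 0; each component is linear in a.
The z-component gives (28)a + (1680) = 0, so a = -60.
The remaining components then also vanish.

-60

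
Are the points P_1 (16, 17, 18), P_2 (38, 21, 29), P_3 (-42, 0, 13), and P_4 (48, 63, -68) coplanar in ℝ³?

No

A normal to the plane through P_1, P_2, P_3 is n = P_1P_2 × P_1P_3 = (167, -528, -142).
The plane has equation n·P = -8860. For P_4: n·P_4 = -15592.
-15592 ≠ -8860, so P_4 is off the plane.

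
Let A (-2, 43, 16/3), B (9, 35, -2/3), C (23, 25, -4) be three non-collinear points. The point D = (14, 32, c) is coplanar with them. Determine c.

35/3

The plane through A, B, C has equation −(100/3)x − (142/3)y + 2z = -1958.
Substituting D: (2)c + (-5944/3) = -1958, so c = 35/3.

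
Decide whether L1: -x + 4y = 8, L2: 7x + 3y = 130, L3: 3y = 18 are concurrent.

Yes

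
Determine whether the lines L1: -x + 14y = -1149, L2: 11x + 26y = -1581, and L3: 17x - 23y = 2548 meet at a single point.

The three lines meet at one point iff the augmented coefficient matrix [aᵢ bᵢ cᵢ] has rank < 3, i.e. its determinant vanishes.
Here the determinant is 0.
It vanishes, so the lines are concurrent at (43, -79).

Yes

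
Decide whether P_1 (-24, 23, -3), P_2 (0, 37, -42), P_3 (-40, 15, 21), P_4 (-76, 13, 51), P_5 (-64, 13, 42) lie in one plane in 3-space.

The plane through P_1, P_2, P_3 has normal n = P_1P_2 × P_1P_3 = (24, 48, 32) and equation n·P = 432.
Checking the remaining points: n·P_4 = 432, n·P_5 = 432.
All equal 432, so all 5 points lie in one plane.

Yes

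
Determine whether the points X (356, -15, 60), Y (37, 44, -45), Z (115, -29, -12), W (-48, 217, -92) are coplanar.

With X as base: XY = (-319, 59, -105), XZ = (-241, -14, -72), XW = (-404, 232, -152).
XZ × XW = (18832, -7544, -61568).
XY · (XZ × XW) = 12136.
Since 12136 ≠ 0, the four points are not coplanar.

No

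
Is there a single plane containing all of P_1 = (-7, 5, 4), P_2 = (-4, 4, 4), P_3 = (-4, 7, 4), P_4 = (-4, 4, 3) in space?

No

With P_1 as base: P_1P_2 = (3, -1, 0), P_1P_3 = (3, 2, 0), P_1P_4 = (3, -1, -1).
P_1P_3 × P_1P_4 = (-2, 3, -9).
P_1P_2 · (P_1P_3 × P_1P_4) = -9.
Since -9 ≠ 0, the four points are not coplanar.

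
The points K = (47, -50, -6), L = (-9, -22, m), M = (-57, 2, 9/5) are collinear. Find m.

-9/5

Collinearity requires KL × KM = 0; each component is linear in m.
The x-component gives (-52)m + (-468/5) = 0, so m = -9/5.
The remaining components then also vanish.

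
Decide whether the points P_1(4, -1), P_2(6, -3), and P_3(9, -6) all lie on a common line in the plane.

P_1P_2 = (2, -2), P_1P_3 = (5, -5).
Checking proportionality: P_1P_3 = 5/2·P_1P_2, so the vectors are parallel and the points are collinear.

Yes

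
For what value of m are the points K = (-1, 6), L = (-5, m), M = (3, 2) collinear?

10

The three points are collinear iff det[KL; KM] = 0.
This determinant is linear in m: (-4)m + (40) = 0, so m = 10.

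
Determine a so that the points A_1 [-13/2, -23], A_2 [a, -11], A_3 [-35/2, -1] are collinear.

-25/2

Collinearity: (A_2 − A_1) must be parallel to (A_3 − A_1) = (-11, 22).
Cross-multiplying the components: (a − (-13/2))·(22) = (12)·(-11).
Solving gives a = -25/2.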